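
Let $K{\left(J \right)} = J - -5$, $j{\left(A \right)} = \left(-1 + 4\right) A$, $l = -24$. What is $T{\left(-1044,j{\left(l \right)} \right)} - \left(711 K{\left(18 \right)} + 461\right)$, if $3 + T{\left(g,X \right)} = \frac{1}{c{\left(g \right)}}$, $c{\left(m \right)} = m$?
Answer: $- \frac{17556949}{1044} \approx -16817.0$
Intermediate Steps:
$j{\left(A \right)} = 3 A$
$T{\left(g,X \right)} = -3 + \frac{1}{g}$
$K{\left(J \right)} = 5 + J$ ($K{\left(J \right)} = J + 5 = 5 + J$)
$T{\left(-1044,j{\left(l \right)} \right)} - \left(711 K{\left(18 \right)} + 461\right) = \left(-3 + \frac{1}{-1044}\right) - \left(711 \left(5 + 18\right) + 461\right) = \left(-3 - \frac{1}{1044}\right) - \left(711 \cdot 23 + 461\right) = - \frac{3133}{1044} - \left(16353 + 461\right) = - \frac{3133}{1044} - 16814 = - \frac{17556949}{1044}$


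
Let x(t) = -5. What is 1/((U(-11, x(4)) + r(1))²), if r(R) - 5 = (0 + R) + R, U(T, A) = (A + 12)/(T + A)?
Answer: 256/11025 ≈ 0.023220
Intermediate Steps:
U(T, A) = (12 + A)/(A + T)
r(R) = 5 + 2*R (r(R) = 5 + ((0 + R) + R) = 5 + (R + R) = 5 + 2*R)
1/((U(-11, x(4)) + r(1))²) = 1/(((12 - 5)/(-5 - 11) + (5 + 2*1))²) = 1/((7/(-16) + (5 + 2))²) = 1/((-1/16*7 + 7)²) = 1/((-7/16 + 7)²) = 1/((105/16)²) = 1/(11025/256) = 256/11025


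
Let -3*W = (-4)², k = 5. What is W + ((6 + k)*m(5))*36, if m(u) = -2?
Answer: -2392/3 ≈ -797.33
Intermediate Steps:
W = -16/3 (W = -⅓*(-4)² = -⅓*16 = -16/3 ≈ -5.3333)
W + ((6 + k)*m(5))*36 = -16/3 + ((6 + 5)*(-2))*36 = -16/3 + (11*(-2))*36 = -16/3 - 22*36 = -16/3 - 792 = -2392/3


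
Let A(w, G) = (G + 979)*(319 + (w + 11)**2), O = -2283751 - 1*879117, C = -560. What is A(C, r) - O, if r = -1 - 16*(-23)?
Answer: 409277988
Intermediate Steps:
r = 367 (r = -1 + 368 = 367)
O = -3162868 (O = -2283751 - 879117 = -3162868)
A(w, G) = (319 + (11 + w)**2)*(979 + G) (A(w, G) = (979 + G)*(319 + (11 + w)**2) = (319 + (11 + w)**2)*(979 + G))
A(C, r) - O = (312301 + 319*367 + 979*(11 - 560)**2 + 367*(11 - 560)**2) - 1*(-3162868) = (312301 + 117073 + 979*(-549)**2 + 367*(-549)**2) + 3162868 = (312301 + 117073 + 979*301401 + 367*301401) + 3162868 = (312301 + 117073 + 295071579 + 110614167) + 3162868 = 406115120 + 3162868 = 409277988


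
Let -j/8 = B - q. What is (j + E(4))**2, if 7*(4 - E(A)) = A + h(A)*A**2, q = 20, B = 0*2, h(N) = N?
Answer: 1166400/49 ≈ 23804.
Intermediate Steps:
B = 0
E(A) = 4 - A/7 - A**3/7 (E(A) = 4 - (A + A*A**2)/7 = 4 - (A + A**3)/7 = 4 + (-A/7 - A**3/7) = 4 - A/7 - A**3/7)
j = 160 (j = -8*(0 - 1*20) = -8*(0 - 20) = -8*(-20) = 160)
(j + E(4))**2 = (160 + (4 - 1/7*4 - 1/7*4**3))**2 = (160 + (4 - 4/7 - 1/7*64))**2 = (160 + (4 - 4/7 - 64/7))**2 = (160 - 40/7)**2 = (1080/7)**2 = 1166400/49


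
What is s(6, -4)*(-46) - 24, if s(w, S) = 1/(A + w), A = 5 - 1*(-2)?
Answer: -358/13 ≈ -27.538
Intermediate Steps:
A = 7 (A = 5 + 2 = 7)
s(w, S) = 1/(7 + w)
s(6, -4)*(-46) - 24 = -46/(7 + 6) - 24 = -46/13 - 24 = -358/13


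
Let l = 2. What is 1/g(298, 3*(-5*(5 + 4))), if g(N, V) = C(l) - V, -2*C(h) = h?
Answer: 1/134 ≈ 0.0074627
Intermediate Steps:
C(h) = -h/2
g(N, V) = -1 - V (g(N, V) = -½*2 - V = -1 - V)
1/g(298, 3*(-5*(5 + 4))) = 1/(-1 - 3*(-5*(5 + 4))) = 1/(-1 - 3*(-5*9)) = 1/(-1 - 3*(-45)) = 1/(-1 - 1*(-135)) = 1/(-1 + 135) = 1/134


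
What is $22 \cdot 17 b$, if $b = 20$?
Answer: $7480$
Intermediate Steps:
$22 \cdot 17 b = 22 \cdot 17 \cdot 20 = 374 \cdot 20 = 7480$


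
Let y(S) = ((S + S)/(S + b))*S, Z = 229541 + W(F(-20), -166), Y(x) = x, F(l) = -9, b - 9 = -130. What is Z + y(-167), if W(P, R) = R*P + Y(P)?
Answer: 33239855/144 ≈ 2.3083e+5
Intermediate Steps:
b = -121 (b = 9 - 130 = -121)
W(P, R) = P + P*R (W(P, R) = R*P + P = P*R + P = P + P*R)
Z = 231026 (Z = 229541 - 9*(1 - 166) = 229541 - 9*(-165) = 229541 + 1485 = 231026)
y(S) = 2*S²/(-121 + S) (y(S) = ((S + S)/(S - 121))*S = ((2*S)/(-121 + S))*S = (2*S/(-121 + S))*S = 2*S²/(-121 + S))
Z + y(-167) = 231026 + 2*(-167)²/(-121 - 167) = 231026 + 2*27889/(-288) = 231026 + 2*27889*(-1/288) = 231026 - 27889/144 = 33239855/144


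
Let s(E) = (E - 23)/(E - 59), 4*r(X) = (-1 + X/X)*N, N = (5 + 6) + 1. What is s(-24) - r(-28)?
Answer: 47/83 ≈ 0.56627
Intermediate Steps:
N = 12 (N = 11 + 1 = 12)
r(X) = 0 (r(X) = ((-1 + X/X)*12)/4 = ((-1 + 1)*12)/4 = (0*12)/4 = (¼)*0 = 0)
s(E) = (-23 + E)/(-59 + E)
s(-24) - r(-28) = (-23 - 24)/(-59 - 24) - 1*0 = -47/(-83) + 0 = -1/83*(-47) + 0 = 47/83 + 0 = 47/83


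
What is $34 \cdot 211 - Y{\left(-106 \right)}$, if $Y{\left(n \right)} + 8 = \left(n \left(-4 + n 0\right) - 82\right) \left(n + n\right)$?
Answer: $79686$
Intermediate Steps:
$Y{\left(n \right)} = -8 + 2 n \left(-82 - 4 n\right)$ ($Y{\left(n \right)} = -8 + \left(n \left(-4 + n 0\right) - 82\right) \left(n + n\right) = -8 + \left(n \left(-4 + 0\right) - 82\right) 2 n = -8 + \left(n \left(-4\right) - 82\right) 2 n = -8 + \left(- 4 n - 82\right) 2 n = -8 + \left(-82 - 4 n\right) 2 n = -8 + 2 n \left(-82 - 4 n\right)$)
$34 \cdot 211 - Y{\left(-106 \right)} = 34 \cdot 211 - \left(-8 - -17384 - 8 \left(-106\right)^{2}\right) = 7174 - \left(-8 + 17384 - 89888\right) = 7174 - -72512 = 7174 + 72512 = 79686$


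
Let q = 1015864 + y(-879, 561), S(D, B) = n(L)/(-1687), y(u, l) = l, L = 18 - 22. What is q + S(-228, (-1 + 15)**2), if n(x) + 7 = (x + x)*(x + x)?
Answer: 1714708918/1687 ≈ 1.0164e+6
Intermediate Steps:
L = -4
n(x) = -7 + 4*x**2 (n(x) = -7 + (x + x)*(x + x) = -7 + (2*x)*(2*x) = -7 + 4*x**2)
S(D, B) = -57/1687 (S(D, B) = (-7 + 4*(-4)**2)/(-1687) = (-7 + 4*16)*(-1/1687) = (-7 + 64)*(-1/1687) = 57*(-1/1687) = -57/1687)
q = 1016425 (q = 1015864 + 561 = 1016425)
q + S(-228, (-1 + 15)**2) = 1016425 - 57/1687 = 1714708918/1687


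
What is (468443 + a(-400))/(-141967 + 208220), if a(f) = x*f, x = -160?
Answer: 532443/66253 ≈ 8.0365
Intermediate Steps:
a(f) = -160*f
(468443 + a(-400))/(-141967 + 208220) = (468443 - 160*(-400))/(-141967 + 208220) = (468443 + 64000)/66253 = 532443*(1/66253) = 532443/66253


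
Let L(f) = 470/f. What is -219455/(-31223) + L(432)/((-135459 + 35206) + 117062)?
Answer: 796792261925/113362719912 ≈ 7.0287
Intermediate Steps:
-219455/(-31223) + L(432)/((-135459 + 35206) + 117062) = -219455/(-31223) + (470/432)/((-135459 + 35206) + 117062) = -219455*(-1/31223) + (470*(1/432))/(-100253 + 117062) = 219455/31223 + (235/216)/16809 = 219455/31223 + (235/216)*(1/16809) = 219455/31223 + 235/3630744 = 796792261925/113362719912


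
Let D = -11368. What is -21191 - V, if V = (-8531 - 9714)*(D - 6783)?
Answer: -331186186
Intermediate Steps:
V = 331164995 (V = (-8531 - 9714)*(-11368 - 6783) = -18245*(-18151) = 331164995)
-21191 - V = -21191 - 1*331164995 = -21191 - 331164995 = -331186186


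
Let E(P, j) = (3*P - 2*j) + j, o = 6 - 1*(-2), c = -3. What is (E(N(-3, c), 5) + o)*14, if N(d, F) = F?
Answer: -84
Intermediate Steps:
o = 8 (o = 6 + 2 = 8)
E(P, j) = -j + 3*P (E(P, j) = (-2*j + 3*P) + j = -j + 3*P)
(E(N(-3, c), 5) + o)*14 = ((-1*5 + 3*(-3)) + 8)*14 = ((-5 - 9) + 8)*14 = (-14 + 8)*14 = -6*14 = -84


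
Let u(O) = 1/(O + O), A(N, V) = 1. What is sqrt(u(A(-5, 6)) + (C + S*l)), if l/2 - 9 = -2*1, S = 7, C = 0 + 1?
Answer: sqrt(398)/2 ≈ 9.9750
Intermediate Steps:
C = 1
u(O) = 1/(2*O)
l = 14 (l = 18 + 2*(-2*1) = 18 + 2*(-2) = 18 - 4 = 14)
sqrt(u(A(-5, 6)) + (C + S*l)) = sqrt((1/2)/1 + (1 + 7*14)) = sqrt((1/2)*1 + (1 + 98)) = sqrt(1/2 + 99) = sqrt(199/2) = sqrt(398)/2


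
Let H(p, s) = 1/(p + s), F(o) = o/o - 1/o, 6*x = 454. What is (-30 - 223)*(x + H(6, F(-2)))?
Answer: -95887/5 ≈ -19177.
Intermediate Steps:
x = 227/3 (x = (⅙)*454 = 227/3 ≈ 75.667)
F(o) = 1 - 1/o
(-30 - 223)*(x + H(6, F(-2))) = (-30 - 223)*(227/3 + 1/(6 + (-1 - 2)/(-2))) = -253*(227/3 + 1/(6 - ½*(-3))) = -253*(227/3 + 1/(6 + 3/2)) = -253*(227/3 + 1/(15/2)) = -253*(227/3 + 2/15) = -253*379/5 = -95887/5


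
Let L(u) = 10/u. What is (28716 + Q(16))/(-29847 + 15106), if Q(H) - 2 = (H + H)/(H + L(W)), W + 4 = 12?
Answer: -1981670/1017129 ≈ -1.9483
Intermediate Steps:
W = 8 (W = -4 + 12 = 8)
Q(H) = 2 + 2*H/(5/4 + H) (Q(H) = 2 + (H + H)/(H + 10/8) = 2 + (2*H)/(H + 10*(⅛)) = 2 + (2*H)/(H + 5/4) = 2 + (2*H)/(5/4 + H) = 2 + 2*H/(5/4 + H))
(28716 + Q(16))/(-29847 + 15106) = (28716 + 2*(5 + 8*16)/(5 + 4*16))/(-29847 + 15106) = (28716 + 2*(5 + 128)/(5 + 64))/(-14741) = (28716 + 2*133/69)*(-1/14741) = (28716 + 2*(1/69)*133)*(-1/14741) = (28716 + 266/69)*(-1/14741) = (1981670/69)*(-1/14741) = -1981670/1017129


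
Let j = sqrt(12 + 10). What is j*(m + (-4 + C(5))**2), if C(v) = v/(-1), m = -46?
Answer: 35*sqrt(22) ≈ 164.16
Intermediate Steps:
j = sqrt(22) ≈ 4.6904
C(v) = -v (C(v) = v*(-1) = -v)
j*(m + (-4 + C(5))**2) = sqrt(22)*(-46 + (-4 - 1*5)**2) = sqrt(22)*(-46 + (-4 - 5)**2) = sqrt(22)*(-46 + (-9)**2) = sqrt(22)*(-46 + 81) = sqrt(22)*35 = 35*sqrt(22)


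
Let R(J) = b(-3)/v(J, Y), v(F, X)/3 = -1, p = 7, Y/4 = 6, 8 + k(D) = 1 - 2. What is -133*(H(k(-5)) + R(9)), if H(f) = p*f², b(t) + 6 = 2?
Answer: -226765/3 ≈ -75588.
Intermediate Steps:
k(D) = -9 (k(D) = -8 + (1 - 2) = -8 - 1 = -9)
b(t) = -4 (b(t) = -6 + 2 = -4)
Y = 24 (Y = 4*6 = 24)
H(f) = 7*f²
v(F, X) = -3 (v(F, X) = 3*(-1) = -3)
R(J) = 4/3 (R(J) = -4/(-3) = -4*(-⅓) = 4/3)
-133*(H(k(-5)) + R(9)) = -133*(7*(-9)² + 4/3) = -133*(7*81 + 4/3) = -133*(567 + 4/3) = -133*1705/3 = -226765/3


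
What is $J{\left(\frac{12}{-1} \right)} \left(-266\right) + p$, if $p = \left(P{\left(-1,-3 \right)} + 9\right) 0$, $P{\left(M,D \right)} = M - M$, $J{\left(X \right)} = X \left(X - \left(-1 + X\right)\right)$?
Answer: $3192$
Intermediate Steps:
$J{\left(X \right)} = X$ ($J{\left(X \right)} = X 1 = X$)
$P{\left(M,D \right)} = 0$
$p = 0$ ($p = \left(0 + 9\right) 0 = 9 \cdot 0 = 0$)
$J{\left(\frac{12}{-1} \right)} \left(-266\right) + p = \frac{12}{-1} \left(-266\right) + 0 = 12 \left(-1\right) \left(-266\right) + 0 = \left(-12\right) \left(-266\right) + 0 = 3192 + 0 = 3192$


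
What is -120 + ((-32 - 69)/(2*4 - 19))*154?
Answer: 1294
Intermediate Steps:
-120 + ((-32 - 69)/(2*4 - 19))*154 = -120 - 101/(8 - 19)*154 = -120 - 101/(-11)*154 = -120 - 101*(-1/11)*154 = -120 + (101/11)*154 = -120 + 1414 = 1294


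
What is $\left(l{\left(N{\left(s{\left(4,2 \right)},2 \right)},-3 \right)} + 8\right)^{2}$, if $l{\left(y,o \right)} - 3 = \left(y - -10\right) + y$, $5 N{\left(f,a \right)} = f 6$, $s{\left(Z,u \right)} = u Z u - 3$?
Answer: $\frac{68121}{25} \approx 2724.8$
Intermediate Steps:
$s{\left(Z,u \right)} = -3 + Z u^{2}$ ($s{\left(Z,u \right)} = Z u u - 3 = Z u^{2} - 3 = -3 + Z u^{2}$)
$N{\left(f,a \right)} = \frac{6 f}{5}$ ($N{\left(f,a \right)} = \frac{f 6}{5} = \frac{6 f}{5}$)
$l{\left(y,o \right)} = 13 + 2 y$ ($l{\left(y,o \right)} = 3 + \left(\left(y - -10\right) + y\right) = 3 + \left(\left(y + 10\right) + y\right) = 3 + \left(\left(10 + y\right) + y\right) = 3 + \left(10 + 2 y\right) = 13 + 2 y$)
$\left(l{\left(N{\left(s{\left(4,2 \right)},2 \right)},-3 \right)} + 8\right)^{2} = \left(\left(13 + 2 \frac{6 \left(-3 + 4 \cdot 2^{2}\right)}{5}\right) + 8\right)^{2} = \left(\left(13 + 2 \frac{6 \left(-3 + 4 \cdot 4\right)}{5}\right) + 8\right)^{2} = \left(\left(13 + 2 \frac{6 \left(-3 + 16\right)}{5}\right) + 8\right)^{2} = \left(\left(13 + 2 \cdot \frac{6}{5} \cdot 13\right) + 8\right)^{2} = \left(\left(13 + 2 \cdot \frac{78}{5}\right) + 8\right)^{2} = \left(\left(13 + \frac{156}{5}\right) + 8\right)^{2} = \left(\frac{221}{5} + 8\right)^{2} = \left(\frac{261}{5}\right)^{2} = \frac{68121}{25}$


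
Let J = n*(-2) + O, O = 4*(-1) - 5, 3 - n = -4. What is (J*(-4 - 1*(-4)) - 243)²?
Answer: 59049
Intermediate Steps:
n = 7 (n = 3 - 1*(-4) = 3 + 4 = 7)
O = -9 (O = -4 - 5 = -9)
J = -23 (J = 7*(-2) - 9 = -14 - 9 = -23)
(J*(-4 - 1*(-4)) - 243)² = (-23*(-4 - 1*(-4)) - 243)² = (-23*(-4 + 4) - 243)² = (-23*0 - 243)² = (0 - 243)² = (-243)² = 59049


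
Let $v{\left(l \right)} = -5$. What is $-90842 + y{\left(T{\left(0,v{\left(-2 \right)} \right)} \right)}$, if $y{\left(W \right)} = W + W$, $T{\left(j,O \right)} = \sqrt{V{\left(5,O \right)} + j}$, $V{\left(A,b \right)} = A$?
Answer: $-90842 + 2 \sqrt{5} \approx -90838.0$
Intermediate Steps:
$T{\left(j,O \right)} = \sqrt{5 + j}$
$y{\left(W \right)} = 2 W$
$-90842 + y{\left(T{\left(0,v{\left(-2 \right)} \right)} \right)} = -90842 + 2 \sqrt{5 + 0} = -90842 + 2 \sqrt{5}$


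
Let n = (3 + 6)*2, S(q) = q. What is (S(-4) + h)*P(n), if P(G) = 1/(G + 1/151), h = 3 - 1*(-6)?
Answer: 755/2719 ≈ 0.27768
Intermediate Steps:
h = 9 (h = 3 + 6 = 9)
n = 18 (n = 9*2 = 18)
P(G) = 1/(1/151 + G) (P(G) = 1/(G + 1/151) = 1/(1/151 + G))
(S(-4) + h)*P(n) = (-4 + 9)*(151/(1 + 151*18)) = 5*(151/(1 + 2718)) = 5*(151/2719) = 755/2719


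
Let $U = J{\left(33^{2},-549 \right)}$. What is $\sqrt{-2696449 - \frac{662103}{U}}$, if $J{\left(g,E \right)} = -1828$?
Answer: $\frac{i \sqrt{2252300127733}}{914} \approx 1642.0 i$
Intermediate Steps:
$U = -1828$
$\sqrt{-2696449 - \frac{662103}{U}} = \sqrt{-2696449 - \frac{662103}{-1828}} = \sqrt{-2696449 - - \frac{662103}{1828}} = \sqrt{-2696449 + \frac{662103}{1828}} = \sqrt{- \frac{4928446669}{1828}} = \frac{i \sqrt{2252300127733}}{914}$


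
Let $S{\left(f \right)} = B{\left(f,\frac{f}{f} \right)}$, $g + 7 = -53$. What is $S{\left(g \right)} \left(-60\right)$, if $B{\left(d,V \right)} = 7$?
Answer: $-420$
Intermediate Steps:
$g = -60$ ($g = -7 - 53 = -60$)
$S{\left(f \right)} = 7$
$S{\left(g \right)} \left(-60\right) = 7 \left(-60\right) = -420$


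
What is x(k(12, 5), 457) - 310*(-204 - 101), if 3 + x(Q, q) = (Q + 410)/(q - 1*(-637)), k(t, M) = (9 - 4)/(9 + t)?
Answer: 2172131393/22974 ≈ 94547.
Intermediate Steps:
k(t, M) = 5/(9 + t)
x(Q, q) = -3 + (410 + Q)/(637 + q) (x(Q, q) = -3 + (Q + 410)/(q - 1*(-637)) = -3 + (410 + Q)/(q + 637) = -3 + (410 + Q)/(637 + q))
x(k(12, 5), 457) - 310*(-204 - 101) = (-1501 + 5/(9 + 12) - 3*457)/(637 + 457) - 310*(-204 - 101) = (-1501 + 5/21 - 1371)/1094 - 310*(-305) = (-1501 + 5*(1/21) - 1371)/1094 - 1*(-94550) = (-1501 + 5/21 - 1371)/1094 + 94550 = (1/1094)*(-60307/21) + 94550 = -60307/22974 + 94550 = 2172131393/22974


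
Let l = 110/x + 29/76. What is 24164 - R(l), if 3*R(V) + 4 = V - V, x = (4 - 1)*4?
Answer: 72496/3 ≈ 24165.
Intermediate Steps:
x = 12 (x = 3*4 = 12)
l = 2177/228 (l = 110/12 + 29/76 = 110*(1/12) + 29*(1/76) = 55/6 + 29/76 = 2177/228 ≈ 9.5482)
R(V) = -4/3 (R(V) = -4/3 + (V - V)/3 = -4/3 + (⅓)*0 = -4/3 + 0 = -4/3)
24164 - R(l) = 24164 - 1*(-4/3) = 24164 + 4/3 = 72496/3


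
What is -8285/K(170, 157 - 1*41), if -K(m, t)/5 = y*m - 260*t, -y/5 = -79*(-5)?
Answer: -1657/365910 ≈ -0.0045284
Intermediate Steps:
y = -1975 (y = -(-395)*(-5) = -5*395 = -1975)
K(m, t) = 1300*t + 9875*m (K(m, t) = -5*(-1975*m - 260*t) = 1300*t + 9875*m)
-8285/K(170, 157 - 1*41) = -8285/(1300*(157 - 1*41) + 9875*170) = -8285/(1300*(157 - 41) + 1678750) = -8285/(1300*116 + 1678750) = -8285/(150800 + 1678750) = -8285/1829550 = -8285*1/1829550 = -1657/365910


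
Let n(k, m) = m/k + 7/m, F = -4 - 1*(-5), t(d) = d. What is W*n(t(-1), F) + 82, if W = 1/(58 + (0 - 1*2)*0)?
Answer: 2381/29 ≈ 82.103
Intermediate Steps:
F = 1 (F = -4 + 5 = 1)
W = 1/58 (W = 1/(58 + (0 - 2)*0) = 1/(58 - 2*0) = 1/(58 + 0) = 1/58 ≈ 0.017241)
n(k, m) = 7/m + m/k
W*n(t(-1), F) + 82 = (7/1 + 1/(-1))/58 + 82 = (7*1 + 1*(-1))/58 + 82 = (7 - 1)/58 + 82 = (1/58)*6 + 82 = 3/29 + 82 = 2381/29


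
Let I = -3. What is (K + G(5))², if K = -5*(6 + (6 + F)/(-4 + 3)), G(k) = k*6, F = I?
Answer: 225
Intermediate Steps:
F = -3
G(k) = 6*k
K = -15 (K = -5*(6 + (6 - 3)/(-4 + 3)) = -5*(6 + 3/(-1)) = -5*(6 + 3*(-1)) = -5*(6 - 3) = -5*3 = -15)
(K + G(5))² = (-15 + 6*5)² = (-15 + 30)² = 15² = 225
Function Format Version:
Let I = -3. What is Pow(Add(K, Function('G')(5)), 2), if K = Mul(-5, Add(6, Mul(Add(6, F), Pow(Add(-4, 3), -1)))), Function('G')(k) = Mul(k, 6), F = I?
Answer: 225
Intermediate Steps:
F = -3
Function('G')(k) = Mul(6, k)
K = -15 (K = Mul(-5, Add(6, Mul(Add(6, -3), Pow(Add(-4, 3), -1)))) = Mul(-5, Add(6, Mul(3, Pow(-1, -1)))) = Mul(-5, Add(6, Mul(3, -1))) = Mul(-5, Add(6, -3)) = Mul(-5, 3) = -15)
Pow(Add(K, Function('G')(5)), 2) = Pow(Add(-15, Mul(6, 5)), 2) = Pow(Add(-15, 30), 2) = Pow(15, 2) = 225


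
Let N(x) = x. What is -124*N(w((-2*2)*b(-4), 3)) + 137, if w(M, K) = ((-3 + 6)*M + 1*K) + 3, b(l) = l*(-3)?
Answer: 17249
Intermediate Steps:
b(l) = -3*l
w(M, K) = 3 + K + 3*M (w(M, K) = (3*M + K) + 3 = (K + 3*M) + 3 = 3 + K + 3*M)
-124*N(w((-2*2)*b(-4), 3)) + 137 = -124*(3 + 3 + 3*((-2*2)*(-3*(-4)))) + 137 = -124*(3 + 3 + 3*(-4*12)) + 137 = -124*(3 + 3 + 3*(-48)) + 137 = -124*(3 + 3 - 144) + 137 = -124*(-138) + 137 = 17112 + 137 = 17249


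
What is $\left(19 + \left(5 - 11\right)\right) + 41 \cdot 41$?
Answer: $1694$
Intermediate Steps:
$\left(19 + \left(5 - 11\right)\right) + 41 \cdot 41 = \left(19 - 6\right) + 1681 = 13 + 1681 = 1694$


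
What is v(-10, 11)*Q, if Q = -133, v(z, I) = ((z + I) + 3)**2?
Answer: -2128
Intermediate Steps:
v(z, I) = (3 + I + z)**2 (v(z, I) = ((I + z) + 3)**2 = (3 + I + z)**2)
v(-10, 11)*Q = (3 + 11 - 10)**2*(-133) = 4**2*(-133) = 16*(-133) = -2128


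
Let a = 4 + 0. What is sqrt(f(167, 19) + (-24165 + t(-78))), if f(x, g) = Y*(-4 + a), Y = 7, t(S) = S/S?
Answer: 2*I*sqrt(6041) ≈ 155.45*I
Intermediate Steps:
t(S) = 1
a = 4
f(x, g) = 0 (f(x, g) = 7*(-4 + 4) = 7*0 = 0)
sqrt(f(167, 19) + (-24165 + t(-78))) = sqrt(0 + (-24165 + 1)) = sqrt(0 - 24164) = sqrt(-24164) = 2*I*sqrt(6041)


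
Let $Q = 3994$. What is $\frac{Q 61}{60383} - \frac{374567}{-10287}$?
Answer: $\frac{25123742119}{621159921} \approx 40.446$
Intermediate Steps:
$\frac{Q 61}{60383} - \frac{374567}{-10287} = \frac{3994 \cdot 61}{60383} - \frac{374567}{-10287} = 243634 \cdot \frac{1}{60383} - - \frac{374567}{10287} = \frac{243634}{60383} + \frac{374567}{10287} = \frac{25123742119}{621159921}$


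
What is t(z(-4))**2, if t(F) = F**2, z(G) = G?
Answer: 256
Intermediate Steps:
t(z(-4))**2 = ((-4)**2)**2 = 16**2 = 256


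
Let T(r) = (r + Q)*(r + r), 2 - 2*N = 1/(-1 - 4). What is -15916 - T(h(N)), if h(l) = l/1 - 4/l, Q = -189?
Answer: -102170051/6050 ≈ -16888.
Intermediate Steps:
N = 11/10 (N = 1 - 1/(2*(-1 - 4)) = 1 - ½/(-5) = 1 - ½*(-⅕) = 1 + ⅒ = 11/10 ≈ 1.1000)
h(l) = l - 4/l (h(l) = l*1 - 4/l = l - 4/l)
T(r) = 2*r*(-189 + r) (T(r) = (r - 189)*(r + r) = (-189 + r)*(2*r) = 2*r*(-189 + r))
-15916 - T(h(N)) = -15916 - 2*(11/10 - 4/11/10)*(-189 + (11/10 - 4/11/10)) = -15916 - 2*(11/10 - 4*10/11)*(-189 + (11/10 - 4*10/11)) = -15916 - 2*(11/10 - 40/11)*(-189 + (11/10 - 40/11)) = -15916 - 2*(-279)*(-189 - 279/110)/110 = -15916 - 2*(-279)*(-21069)/(110*110) = -15916 - 1*5878251/6050 = -15916 - 5878251/6050 = -102170051/6050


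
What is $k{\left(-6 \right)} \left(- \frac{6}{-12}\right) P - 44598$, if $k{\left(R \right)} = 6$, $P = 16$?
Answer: $-44550$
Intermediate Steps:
$k{\left(-6 \right)} \left(- \frac{6}{-12}\right) P - 44598 = 6 \left(- \frac{6}{-12}\right) 16 - 44598 = 6 \left(\left(-6\right) \left(- \frac{1}{12}\right)\right) 16 - 44598 = 6 \cdot \frac{1}{2} \cdot 16 - 44598 = 3 \cdot 16 - 44598 = 48 - 44598 = -44550$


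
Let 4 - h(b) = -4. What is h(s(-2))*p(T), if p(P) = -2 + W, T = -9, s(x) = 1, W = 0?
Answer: -16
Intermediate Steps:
h(b) = 8 (h(b) = 4 - 1*(-4) = 4 + 4 = 8)
p(P) = -2 (p(P) = -2 + 0 = -2)
h(s(-2))*p(T) = 8*(-2) = -16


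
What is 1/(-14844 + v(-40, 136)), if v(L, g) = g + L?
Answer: -1/14748 ≈ -6.7806e-5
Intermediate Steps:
v(L, g) = L + g
1/(-14844 + v(-40, 136)) = 1/(-14844 + (-40 + 136)) = 1/(-14844 + 96) = 1/(-14748) = -1/14748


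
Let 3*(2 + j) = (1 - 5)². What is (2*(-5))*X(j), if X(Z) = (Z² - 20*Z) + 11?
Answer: 4010/9 ≈ 445.56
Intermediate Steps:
j = 10/3 (j = -2 + (1 - 5)²/3 = -2 + (⅓)*(-4)² = -2 + (⅓)*16 = -2 + 16/3 = 10/3 ≈ 3.3333)
X(Z) = 11 + Z² - 20*Z
(2*(-5))*X(j) = (2*(-5))*(11 + (10/3)² - 20*10/3) = -10*(11 + 100/9 - 200/3) = -10*(-401/9) = 4010/9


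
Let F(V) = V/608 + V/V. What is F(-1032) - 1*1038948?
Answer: -78960101/76 ≈ -1.0389e+6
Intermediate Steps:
F(V) = 1 + V/608 (F(V) = V*(1/608) + 1 = V/608 + 1 = 1 + V/608)
F(-1032) - 1*1038948 = (1 + (1/608)*(-1032)) - 1*1038948 = (1 - 129/76) - 1038948 = -53/76 - 1038948 = -78960101/76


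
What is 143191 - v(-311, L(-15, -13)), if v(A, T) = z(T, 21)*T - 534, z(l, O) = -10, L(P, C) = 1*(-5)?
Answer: 143675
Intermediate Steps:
L(P, C) = -5
v(A, T) = -534 - 10*T (v(A, T) = -10*T - 534 = -534 - 10*T)
143191 - v(-311, L(-15, -13)) = 143191 - (-534 - 10*(-5)) = 143191 - (-534 + 50) = 143191 - 1*(-484) = 143191 + 484 = 143675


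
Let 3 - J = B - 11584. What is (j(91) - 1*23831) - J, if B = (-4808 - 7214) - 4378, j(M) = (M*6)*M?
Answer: -2132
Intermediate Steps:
j(M) = 6*M² (j(M) = (6*M)*M = 6*M²)
B = -16400 (B = -12022 - 4378 = -16400)
J = 27987 (J = 3 - (-16400 - 11584) = 3 - 1*(-27984) = 3 + 27984 = 27987)
(j(91) - 1*23831) - J = (6*91² - 1*23831) - 1*27987 = (6*8281 - 23831) - 27987 = (49686 - 23831) - 27987 = 25855 - 27987 = -2132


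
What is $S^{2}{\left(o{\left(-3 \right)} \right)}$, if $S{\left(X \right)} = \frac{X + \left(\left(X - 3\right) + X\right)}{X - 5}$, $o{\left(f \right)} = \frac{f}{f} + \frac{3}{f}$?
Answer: $\frac{9}{25} \approx 0.36$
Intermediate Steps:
$o{\left(f \right)} = 1 + \frac{3}{f}$
$S{\left(X \right)} = \frac{-3 + 3 X}{-5 + X}$ ($S{\left(X \right)} = \frac{X + \left(\left(-3 + X\right) + X\right)}{-5 + X} = \frac{X + \left(-3 + 2 X\right)}{-5 + X} = \frac{-3 + 3 X}{-5 + X}$)
$S^{2}{\left(o{\left(-3 \right)} \right)} = \left(\frac{3 \left(-1 + \frac{3 - 3}{-3}\right)}{-5 + \frac{3 - 3}{-3}}\right)^{2} = \left(\frac{3 \left(-1 - 0\right)}{-5 - 0}\right)^{2} = \left(\frac{3 \left(-1 + 0\right)}{-5 + 0}\right)^{2} = \left(3 \frac{1}{-5} \left(-1\right)\right)^{2} = \left(3 \left(- \frac{1}{5}\right) \left(-1\right)\right)^{2} = \left(\frac{3}{5}\right)^{2} = \frac{9}{25}$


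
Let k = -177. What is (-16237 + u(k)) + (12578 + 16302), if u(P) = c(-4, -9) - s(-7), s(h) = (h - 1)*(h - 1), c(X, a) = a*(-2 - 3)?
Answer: 12624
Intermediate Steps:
c(X, a) = -5*a (c(X, a) = a*(-5) = -5*a)
s(h) = (-1 + h)² (s(h) = (-1 + h)*(-1 + h) = (-1 + h)²)
u(P) = -19 (u(P) = -5*(-9) - (-1 - 7)² = 45 - 1*(-8)² = 45 - 1*64 = 45 - 64 = -19)
(-16237 + u(k)) + (12578 + 16302) = (-16237 - 19) + (12578 + 16302) = -16256 + 28880 = 12624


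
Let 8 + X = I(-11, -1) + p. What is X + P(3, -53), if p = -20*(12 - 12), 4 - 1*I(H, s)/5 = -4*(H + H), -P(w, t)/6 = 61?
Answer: -794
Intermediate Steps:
P(w, t) = -366 (P(w, t) = -6*61 = -366)
I(H, s) = 20 + 40*H (I(H, s) = 20 - (-20)*(H + H) = 20 - (-20)*2*H = 20 - (-40)*H = 20 + 40*H)
p = 0 (p = -20*0 = 0)
X = -428 (X = -8 + ((20 + 40*(-11)) + 0) = -8 + ((20 - 440) + 0) = -8 + (-420 + 0) = -8 - 420 = -428)
X + P(3, -53) = -428 - 366 = -794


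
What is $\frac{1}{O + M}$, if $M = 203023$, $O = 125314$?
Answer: $\frac{1}{328337} \approx 3.0457 \cdot 10^{-6}$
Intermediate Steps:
$\frac{1}{O + M} = \frac{1}{125314 + 203023} = \frac{1}{328337}$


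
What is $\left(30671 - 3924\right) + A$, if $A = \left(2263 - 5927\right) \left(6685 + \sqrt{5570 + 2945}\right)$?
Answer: $-24467093 - 3664 \sqrt{8515} \approx -2.4805 \cdot 10^{7}$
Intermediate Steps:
$A = -24493840 - 3664 \sqrt{8515}$ ($A = - 3664 \left(6685 + \sqrt{8515}\right) = -24493840 - 3664 \sqrt{8515} \approx -2.4832 \cdot 10^{7}$)
$\left(30671 - 3924\right) + A = \left(30671 - 3924\right) - \left(24493840 + 3664 \sqrt{8515}\right) = 26747 - \left(24493840 + 3664 \sqrt{8515}\right) = -24467093 - 3664 \sqrt{8515}$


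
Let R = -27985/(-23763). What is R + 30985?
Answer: 736324540/23763 ≈ 30986.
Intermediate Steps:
R = 27985/23763 (R = -27985*(-1/23763) = 27985/23763 ≈ 1.1777)
R + 30985 = 27985/23763 + 30985 = 736324540/23763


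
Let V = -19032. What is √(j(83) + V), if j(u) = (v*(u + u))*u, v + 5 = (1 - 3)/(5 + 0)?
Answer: 7*I*√47670/5 ≈ 305.67*I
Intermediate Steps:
v = -27/5 (v = -5 + (1 - 3)/(5 + 0) = -5 - 2/5 = -5 - 2*⅕ = -5 - ⅖ = -27/5 ≈ -5.4000)
j(u) = -54*u²/5 (j(u) = (-27*(u + u)/5)*u = (-54*u/5)*u = -54*u²/5)
√(j(83) + V) = √(-54/5*83² - 19032) = √(-54/5*6889 - 19032) = √(-372006/5 - 19032) = √(-467166/5) = 7*I*√47670/5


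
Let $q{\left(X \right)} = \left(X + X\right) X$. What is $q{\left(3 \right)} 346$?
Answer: $6228$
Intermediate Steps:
$q{\left(X \right)} = 2 X^{2}$ ($q{\left(X \right)} = 2 X X = 2 X^{2}$)
$q{\left(3 \right)} 346 = 2 \cdot 3^{2} \cdot 346 = 2 \cdot 9 \cdot 346 = 18 \cdot 346 = 6228$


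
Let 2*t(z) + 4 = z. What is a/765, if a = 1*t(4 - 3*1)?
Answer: -1/510 ≈ -0.0019608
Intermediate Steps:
t(z) = -2 + z/2
a = -3/2 (a = 1*(-2 + (4 - 3*1)/2) = 1*(-2 + (4 - 3)/2) = 1*(-2 + (½)*1) = 1*(-2 + ½) = 1*(-3/2) = -3/2 ≈ -1.5000)
a/765 = -3/2/765 = -3/2*1/765 = -1/510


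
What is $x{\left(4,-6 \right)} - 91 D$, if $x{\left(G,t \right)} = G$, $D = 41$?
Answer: $-3727$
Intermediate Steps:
$x{\left(4,-6 \right)} - 91 D = 4 - 3731 = -3727$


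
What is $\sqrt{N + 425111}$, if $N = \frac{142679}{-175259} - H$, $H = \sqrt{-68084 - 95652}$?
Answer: $\frac{\sqrt{13057564198242130 - 61431434162 i \sqrt{40934}}}{175259} \approx 652.0 - 0.31031 i$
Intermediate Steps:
$H = 2 i \sqrt{40934}$ ($H = \sqrt{-163736} = 2 i \sqrt{40934} \approx 404.64 i$)
$N = - \frac{142679}{175259} - 2 i \sqrt{40934}$ ($N = \frac{142679}{-175259} - 2 i \sqrt{40934} = 142679 \left(- \frac{1}{175259}\right) - 2 i \sqrt{40934} = - \frac{142679}{175259} - 2 i \sqrt{40934} \approx -0.8141 - 404.64 i$)
$\sqrt{N + 425111} = \sqrt{\left(- \frac{142679}{175259} - 2 i \sqrt{40934}\right) + 425111} = \sqrt{\frac{74504386070}{175259} - 2 i \sqrt{40934}}$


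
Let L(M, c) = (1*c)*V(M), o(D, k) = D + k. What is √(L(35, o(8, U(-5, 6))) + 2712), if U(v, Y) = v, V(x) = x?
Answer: 3*√313 ≈ 53.075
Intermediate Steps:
L(M, c) = M*c (L(M, c) = (1*c)*M = c*M = M*c)
√(L(35, o(8, U(-5, 6))) + 2712) = √(35*(8 - 5) + 2712) = √(35*3 + 2712) = √(105 + 2712) = √2817 = 3*√313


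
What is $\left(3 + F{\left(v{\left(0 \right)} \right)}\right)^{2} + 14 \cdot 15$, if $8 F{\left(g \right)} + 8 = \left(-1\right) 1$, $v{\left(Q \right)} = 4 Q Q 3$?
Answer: $\frac{13665}{64} \approx 213.52$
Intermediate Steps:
$v{\left(Q \right)} = 12 Q^{2}$ ($v{\left(Q \right)} = 4 Q^{2} \cdot 3 = 4 \cdot 3 Q^{2} = 12 Q^{2}$)
$F{\left(g \right)} = - \frac{9}{8}$ ($F{\left(g \right)} = -1 + \frac{\left(-1\right) 1}{8} = -1 + \frac{1}{8} \left(-1\right) = -1 - \frac{1}{8} = - \frac{9}{8}$)
$\left(3 + F{\left(v{\left(0 \right)} \right)}\right)^{2} + 14 \cdot 15 = \left(3 - \frac{9}{8}\right)^{2} + 14 \cdot 15 = \left(\frac{15}{8}\right)^{2} + 210 = \frac{225}{64} + 210 = \frac{13665}{64}$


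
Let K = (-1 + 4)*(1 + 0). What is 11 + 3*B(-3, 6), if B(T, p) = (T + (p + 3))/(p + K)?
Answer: 13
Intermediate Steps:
K = 3 (K = 3*1 = 3)
B(T, p) = (3 + T + p)/(3 + p) (B(T, p) = (T + (p + 3))/(p + 3) = (T + (3 + p))/(3 + p) = (3 + T + p)/(3 + p))
11 + 3*B(-3, 6) = 11 + 3*((3 - 3 + 6)/(3 + 6)) = 11 + 3*(6/9) = 11 + 3*((1/9)*6) = 11 + 3*(2/3) = 11 + 2 = 13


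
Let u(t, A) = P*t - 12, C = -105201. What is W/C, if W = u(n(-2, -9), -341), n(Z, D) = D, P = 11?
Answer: 37/35067 ≈ 0.0010551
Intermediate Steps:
u(t, A) = -12 + 11*t (u(t, A) = 11*t - 12 = -12 + 11*t)
W = -111 (W = -12 + 11*(-9) = -12 - 99 = -111)
W/C = -111/(-105201) = -111*(-1/105201) = 37/35067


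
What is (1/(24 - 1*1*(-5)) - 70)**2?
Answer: 4116841/841 ≈ 4895.2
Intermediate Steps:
(1/(24 - 1*1*(-5)) - 70)**2 = (1/(24 - 1*(-5)) - 70)**2 = (1/(24 + 5) - 70)**2 = (1/29 - 70)**2 = (-2029/29)**2 = 4116841/841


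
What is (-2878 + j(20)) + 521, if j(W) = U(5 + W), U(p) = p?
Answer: -2332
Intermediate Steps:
j(W) = 5 + W
(-2878 + j(20)) + 521 = (-2878 + (5 + 20)) + 521 = (-2878 + 25) + 521 = -2853 + 521 = -2332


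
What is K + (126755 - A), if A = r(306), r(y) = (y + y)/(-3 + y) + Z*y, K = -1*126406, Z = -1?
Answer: 65951/101 ≈ 652.98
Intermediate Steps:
K = -126406
r(y) = -y + 2*y/(-3 + y) (r(y) = (y + y)/(-3 + y) - y = (2*y)/(-3 + y) - y = 2*y/(-3 + y) - y = -y + 2*y/(-3 + y))
A = -30702/101 (A = 306*(5 - 1*306)/(-3 + 306) = 306*(5 - 306)/303 = 306*(1/303)*(-301) = -30702/101 ≈ -303.98)
K + (126755 - A) = -126406 + (126755 - 1*(-30702/101)) = -126406 + (126755 + 30702/101) = -126406 + 12832957/101 = 65951/101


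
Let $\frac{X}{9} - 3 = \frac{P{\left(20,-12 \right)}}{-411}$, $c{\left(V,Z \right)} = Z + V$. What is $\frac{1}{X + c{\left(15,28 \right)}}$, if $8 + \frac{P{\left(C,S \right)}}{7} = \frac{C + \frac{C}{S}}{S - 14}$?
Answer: $\frac{3562}{254093} \approx 0.014018$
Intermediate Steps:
$P{\left(C,S \right)} = -56 + \frac{7 \left(C + \frac{C}{S}\right)}{-14 + S}$ ($P{\left(C,S \right)} = -56 + 7 \frac{C + \frac{C}{S}}{S - 14} = -56 + 7 \frac{C + \frac{C}{S}}{-14 + S} = -56 + \frac{7 \left(C + \frac{C}{S}\right)}{-14 + S}$)
$c{\left(V,Z \right)} = V + Z$
$X = \frac{100927}{3562}$ ($X = 27 + 9 \frac{7 \frac{1}{-12} \frac{1}{-14 - 12} \left(20 - 8 \left(-12\right)^{2} + 112 \left(-12\right) + 20 \left(-12\right)\right)}{-411} = 27 + 9 \cdot 7 \left(- \frac{1}{12}\right) \frac{1}{-26} \left(20 - 1152 - 1344 - 240\right) \left(- \frac{1}{411}\right) = 27 + 9 \cdot 7 \left(- \frac{1}{12}\right) \left(- \frac{1}{26}\right) \left(20 - 1152 - 1344 - 240\right) \left(- \frac{1}{411}\right) = 27 + 9 \cdot 7 \left(- \frac{1}{12}\right) \left(- \frac{1}{26}\right) \left(-2716\right) \left(- \frac{1}{411}\right) = 27 + 9 \left(\left(- \frac{4753}{78}\right) \left(- \frac{1}{411}\right)\right) = 27 + 9 \cdot \frac{4753}{32058} = 27 + \frac{4753}{3562} = \frac{100927}{3562} \approx 28.334$)
$\frac{1}{X + c{\left(15,28 \right)}} = \frac{1}{\frac{100927}{3562} + \left(15 + 28\right)} = \frac{1}{\frac{100927}{3562} + 43} = \frac{1}{\frac{254093}{3562}} = \frac{3562}{254093}$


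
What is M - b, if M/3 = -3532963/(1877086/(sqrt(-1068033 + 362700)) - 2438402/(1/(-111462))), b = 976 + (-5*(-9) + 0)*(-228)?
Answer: (-17426866424*I + 2523290585414727*sqrt(705333))/(2*(-938543*I + 135894581862*sqrt(705333))) ≈ 9284.0 - 3.1264e-13*I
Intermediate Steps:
b = -9284 (b = 976 + (45 + 0)*(-228) = 976 + 45*(-228) = 976 - 10260 = -9284)
M = -10598889/(271789163724 - 1877086*I*sqrt(705333)/705333) (M = 3*(-3532963/(1877086/(sqrt(-1068033 + 362700)) - 2438402/(1/(-111462)))) = 3*(-3532963/(1877086/(sqrt(-705333)) - 2438402/(-1/111462))) = 3*(-3532963/(1877086/((I*sqrt(705333))) - 2438402*(-111462))) = 3*(-3532963/(1877086*(-I*sqrt(705333)/705333) + 271789163724)) = 3*(-3532963/(-1877086*I*sqrt(705333)/705333 + 271789163724)) = 3*(-3532963/(271789163724 - 1877086*I*sqrt(705333)/705333)) = -10598889/(271789163724 - 1877086*I*sqrt(705333)/705333) ≈ -3.8997e-5 - 3.2069e-13*I)
M - b = -10598889*sqrt(705333)/(-1877086*I + 271789163724*sqrt(705333)) - 1*(-9284) = -10598889*sqrt(705333)/(-1877086*I + 271789163724*sqrt(705333)) + 9284 = 9284 - 10598889*sqrt(705333)/(-1877086*I + 271789163724*sqrt(705333))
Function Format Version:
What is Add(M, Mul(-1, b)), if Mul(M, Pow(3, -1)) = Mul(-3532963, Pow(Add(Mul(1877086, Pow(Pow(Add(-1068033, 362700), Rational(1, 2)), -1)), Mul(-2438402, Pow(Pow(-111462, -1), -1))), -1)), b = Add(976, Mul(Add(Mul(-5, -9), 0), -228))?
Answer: Mul(Rational(1, 2), Pow(Add(Mul(-938543, I), Mul(135894581862, Pow(705333, Rational(1, 2)))), -1), Add(Mul(-17426866424, I), Mul(2523290585414727, Pow(705333, Rational(1, 2))))) ≈ Add(9284.0, Mul(-3.1264e-13, I))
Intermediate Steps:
b = -9284 (b = Add(976, Mul(Add(45, 0), -228)) = Add(976, Mul(45, -228)) = Add(976, -10260) = -9284)
M = Mul(-10598889, Pow(Add(271789163724, Mul(Rational(-1877086, 705333), I, Pow(705333, Rational(1, 2)))), -1)) (M = Mul(3, Mul(-3532963, Pow(Add(Mul(1877086, Pow(Pow(Add(-1068033, 362700), Rational(1, 2)), -1)), Mul(-2438402, Pow(Pow(-111462, -1), -1))), -1))) = Mul(3, Mul(-3532963, Pow(Add(Mul(1877086, Pow(Pow(-705333, Rational(1, 2)), -1)), Mul(-2438402, Pow(Rational(-1, 111462), -1))), -1))) = Mul(3, Mul(-3532963, Pow(Add(Mul(1877086, Pow(Mul(I, Pow(705333, Rational(1, 2))), -1)), Mul(-2438402, -111462)), -1))) = Mul(3, Mul(-3532963, Pow(Add(Mul(1877086, Mul(Rational(-1, 705333), I, Pow(705333, Rational(1, 2)))), 271789163724), -1))) = Mul(3, Mul(-3532963, Pow(Add(Mul(Rational(-1877086, 705333), I, Pow(705333, Rational(1, 2))), 271789163724), -1))) = Mul(3, Mul(-3532963, Pow(Add(271789163724, Mul(Rational(-1877086, 705333), I, Pow(705333, Rational(1, 2)))), -1))) = Mul(-10598889, Pow(Add(271789163724, Mul(Rational(-1877086, 705333), I, Pow(705333, Rational(1, 2)))), -1)) ≈ Add(-3.8997e-5, Mul(-3.2069e-13, I)))
Add(M, Mul(-1, b)) = Add(Mul(-10598889, Pow(705333, Rational(1, 2)), Pow(Add(Mul(-1877086, I), Mul(271789163724, Pow(705333, Rational(1, 2)))), -1)), Mul(-1, -9284)) = Add(Mul(-10598889, Pow(705333, Rational(1, 2)), Pow(Add(Mul(-1877086, I), Mul(271789163724, Pow(705333, Rational(1, 2)))), -1)), 9284) = Add(9284, Mul(-10598889, Pow(705333, Rational(1, 2)), Pow(Add(Mul(-1877086, I), Mul(271789163724, Pow(705333, Rational(1, 2)))), -1)))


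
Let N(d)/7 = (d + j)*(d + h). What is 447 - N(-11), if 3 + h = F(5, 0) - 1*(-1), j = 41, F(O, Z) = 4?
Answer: 2337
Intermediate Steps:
h = 2 (h = -3 + (4 - 1*(-1)) = -3 + (4 + 1) = -3 + 5 = 2)
N(d) = 7*(2 + d)*(41 + d) (N(d) = 7*((d + 41)*(d + 2)) = 7*((41 + d)*(2 + d)) = 7*((2 + d)*(41 + d)) = 7*(2 + d)*(41 + d))
447 - N(-11) = 447 - (574 + 7*(-11)² + 301*(-11)) = 447 - (574 + 7*121 - 3311) = 447 - (574 + 847 - 3311) = 447 - 1*(-1890) = 447 + 1890 = 2337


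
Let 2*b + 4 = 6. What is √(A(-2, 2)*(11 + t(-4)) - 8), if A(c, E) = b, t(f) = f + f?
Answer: I*√5 ≈ 2.2361*I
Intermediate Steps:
b = 1 (b = -2 + (½)*6 = -2 + 3 = 1)
t(f) = 2*f
A(c, E) = 1
√(A(-2, 2)*(11 + t(-4)) - 8) = √(1*(11 + 2*(-4)) - 8) = √(1*(11 - 8) - 8) = √(1*3 - 8) = √(3 - 8) = √(-5) = I*√5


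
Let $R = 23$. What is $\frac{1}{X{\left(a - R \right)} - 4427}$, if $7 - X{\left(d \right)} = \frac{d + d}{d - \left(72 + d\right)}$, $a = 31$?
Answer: $- \frac{9}{39778} \approx -0.00022626$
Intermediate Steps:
$X{\left(d \right)} = 7 + \frac{d}{36}$ ($X{\left(d \right)} = 7 - \frac{d + d}{d - \left(72 + d\right)} = 7 - \frac{2 d}{-72} = 7 - 2 d \left(- \frac{1}{72}\right) = 7 - - \frac{d}{36} = 7 + \frac{d}{36}$)
$\frac{1}{X{\left(a - R \right)} - 4427} = \frac{1}{\left(7 + \frac{31 - 23}{36}\right) - 4427} = \frac{1}{\left(7 + \frac{1}{36} \cdot 8\right) - 4427} = \frac{1}{\left(7 + \frac{2}{9}\right) - 4427} = \frac{1}{\frac{65}{9} - 4427} = \frac{1}{- \frac{39778}{9}} = - \frac{9}{39778}$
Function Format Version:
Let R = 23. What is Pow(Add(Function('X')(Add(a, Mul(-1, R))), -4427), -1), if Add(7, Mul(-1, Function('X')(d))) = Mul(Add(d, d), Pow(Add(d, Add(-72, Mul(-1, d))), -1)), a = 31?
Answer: Rational(-9, 39778) ≈ -0.00022626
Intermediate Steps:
Function('X')(d) = Add(7, Mul(Rational(1, 36), d)) (Function('X')(d) = Add(7, Mul(-1, Mul(Add(d, d), Pow(Add(d, Add(-72, Mul(-1, d))), -1)))) = Add(7, Mul(-1, Mul(Mul(2, d), Pow(-72, -1)))) = Add(7, Mul(-1, Mul(Mul(2, d), Rational(-1, 72)))) = Add(7, Mul(-1, Mul(Rational(-1, 36), d))) = Add(7, Mul(Rational(1, 36), d)))
Pow(Add(Function('X')(Add(a, Mul(-1, R))), -4427), -1) = Pow(Add(Add(7, Mul(Rational(1, 36), Add(31, Mul(-1, 23)))), -4427), -1) = Pow(Add(Add(7, Mul(Rational(1, 36), Add(31, -23))), -4427), -1) = Pow(Add(Add(7, Mul(Rational(1, 36), 8)), -4427), -1) = Pow(Add(Add(7, Rational(2, 9)), -4427), -1) = Pow(Add(Rational(65, 9), -4427), -1) = Pow(Rational(-39778, 9), -1) = Rational(-9, 39778)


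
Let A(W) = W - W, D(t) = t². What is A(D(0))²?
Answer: 0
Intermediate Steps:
A(W) = 0
A(D(0))² = 0² = 0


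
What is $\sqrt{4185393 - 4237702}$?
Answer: $17 i \sqrt{181} \approx 228.71 i$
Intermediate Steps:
$\sqrt{4185393 - 4237702} = \sqrt{-52309} = 17 i \sqrt{181}$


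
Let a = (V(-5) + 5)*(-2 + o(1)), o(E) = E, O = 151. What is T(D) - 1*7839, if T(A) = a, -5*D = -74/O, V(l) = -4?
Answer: -7840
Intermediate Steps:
D = 74/755 (D = -(-74)/(5*151) = -1/5*(-74/151) = 74/755 ≈ 0.098013)
a = -1 (a = (-4 + 5)*(-2 + 1) = 1*(-1) = -1)
T(A) = -1
T(D) - 1*7839 = -1 - 1*7839 = -1 - 7839 = -7840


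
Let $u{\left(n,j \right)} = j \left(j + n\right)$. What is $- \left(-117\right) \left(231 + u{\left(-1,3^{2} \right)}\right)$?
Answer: $35451$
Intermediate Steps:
$- \left(-117\right) \left(231 + u{\left(-1,3^{2} \right)}\right) = - \left(-117\right) \left(231 + 3^{2} \left(3^{2} - 1\right)\right) = - \left(-117\right) \left(231 + 9 \left(9 - 1\right)\right) = - \left(-117\right) \left(231 + 9 \cdot 8\right) = - \left(-117\right) \left(231 + 72\right) = - \left(-117\right) 303 = \left(-1\right) \left(-35451\right) = 35451$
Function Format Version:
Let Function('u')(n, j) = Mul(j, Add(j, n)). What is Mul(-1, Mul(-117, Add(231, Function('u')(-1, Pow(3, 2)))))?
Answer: 35451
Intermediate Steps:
Mul(-1, Mul(-117, Add(231, Function('u')(-1, Pow(3, 2))))) = Mul(-1, Mul(-117, Add(231, Mul(Pow(3, 2), Add(Pow(3, 2), -1))))) = Mul(-1, Mul(-117, Add(231, Mul(9, Add(9, -1))))) = Mul(-1, Mul(-117, Add(231, Mul(9, 8)))) = Mul(-1, Mul(-117, Add(231, 72))) = Mul(-1, Mul(-117, 303)) = Mul(-1, -35451) = 35451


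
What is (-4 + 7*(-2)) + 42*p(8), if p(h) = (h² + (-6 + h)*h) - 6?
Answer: 3090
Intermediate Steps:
p(h) = -6 + h² + h*(-6 + h) (p(h) = (h² + h*(-6 + h)) - 6 = -6 + h² + h*(-6 + h))
(-4 + 7*(-2)) + 42*p(8) = (-4 + 7*(-2)) + 42*(-6 - 6*8 + 2*8²) = (-4 - 14) + 42*(-6 - 48 + 2*64) = -18 + 42*(-6 - 48 + 128) = -18 + 42*74 = -18 + 3108 = 3090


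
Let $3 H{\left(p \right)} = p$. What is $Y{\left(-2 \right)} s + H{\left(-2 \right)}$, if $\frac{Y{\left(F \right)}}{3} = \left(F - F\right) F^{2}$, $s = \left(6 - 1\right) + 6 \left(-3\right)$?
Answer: $- \frac{2}{3} \approx -0.66667$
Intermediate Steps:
$H{\left(p \right)} = \frac{p}{3}$
$s = -13$ ($s = 5 - 18 = -13$)
$Y{\left(F \right)} = 0$ ($Y{\left(F \right)} = 3 \left(F - F\right) F^{2} = 3 \cdot 0 F^{2} = 3 \cdot 0 = 0$)
$Y{\left(-2 \right)} s + H{\left(-2 \right)} = 0 \left(-13\right) + \frac{1}{3} \left(-2\right) = 0 - \frac{2}{3} = - \frac{2}{3}$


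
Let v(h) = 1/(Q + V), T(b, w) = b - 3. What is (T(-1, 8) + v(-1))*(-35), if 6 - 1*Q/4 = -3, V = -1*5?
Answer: 4305/31 ≈ 138.87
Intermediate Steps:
T(b, w) = -3 + b
V = -5
Q = 36 (Q = 24 - 4*(-3) = 24 + 12 = 36)
v(h) = 1/31 (v(h) = 1/(36 - 5) = 1/31)
(T(-1, 8) + v(-1))*(-35) = ((-3 - 1) + 1/31)*(-35) = (-4 + 1/31)*(-35) = -123/31*(-35) = 4305/31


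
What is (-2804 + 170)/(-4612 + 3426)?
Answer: 1317/593 ≈ 2.2209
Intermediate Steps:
(-2804 + 170)/(-4612 + 3426) = -2634/(-1186) = -2634*(-1/1186) = 1317/593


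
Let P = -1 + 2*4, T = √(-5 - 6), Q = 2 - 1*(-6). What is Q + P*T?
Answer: 8 + 7*I*√11 ≈ 8.0 + 23.216*I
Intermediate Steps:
Q = 8 (Q = 2 + 6 = 8)
T = I*√11 (T = √(-11) = I*√11 ≈ 3.3166*I)
P = 7 (P = -1 + 8 = 7)
Q + P*T = 8 + 7*(I*√11) = 8 + 7*I*√11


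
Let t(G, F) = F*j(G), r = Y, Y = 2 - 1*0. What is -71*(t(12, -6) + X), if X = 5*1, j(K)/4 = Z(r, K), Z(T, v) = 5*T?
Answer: 16685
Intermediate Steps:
Y = 2 (Y = 2 + 0 = 2)
r = 2
j(K) = 40 (j(K) = 4*(5*2) = 4*10 = 40)
t(G, F) = 40*F (t(G, F) = F*40 = 40*F)
X = 5
-71*(t(12, -6) + X) = -71*(40*(-6) + 5) = -71*(-240 + 5) = -71*(-235) = 16685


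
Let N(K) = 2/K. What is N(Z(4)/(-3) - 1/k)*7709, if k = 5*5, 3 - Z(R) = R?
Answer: 578175/11 ≈ 52561.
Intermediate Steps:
Z(R) = 3 - R
k = 25
N(Z(4)/(-3) - 1/k)*7709 = (2/((3 - 1*4)/(-3) - 1/25))*7709 = (2/((3 - 4)*(-⅓) - 1*1/25))*7709 = (2/(-1*(-⅓) - 1/25))*7709 = (2/(⅓ - 1/25))*7709 = (2/(22/75))*7709 = (2*(75/22))*7709 = (75/11)*7709 = 578175/11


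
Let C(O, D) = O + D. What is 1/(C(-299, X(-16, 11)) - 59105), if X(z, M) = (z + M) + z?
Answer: -1/59425 ≈ -1.6828e-5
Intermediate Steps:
X(z, M) = M + 2*z (X(z, M) = (M + z) + z = M + 2*z)
C(O, D) = D + O
1/(C(-299, X(-16, 11)) - 59105) = 1/(((11 + 2*(-16)) - 299) - 59105) = 1/(((11 - 32) - 299) - 59105) = 1/((-21 - 299) - 59105) = 1/(-320 - 59105) = 1/(-59425) = -1/59425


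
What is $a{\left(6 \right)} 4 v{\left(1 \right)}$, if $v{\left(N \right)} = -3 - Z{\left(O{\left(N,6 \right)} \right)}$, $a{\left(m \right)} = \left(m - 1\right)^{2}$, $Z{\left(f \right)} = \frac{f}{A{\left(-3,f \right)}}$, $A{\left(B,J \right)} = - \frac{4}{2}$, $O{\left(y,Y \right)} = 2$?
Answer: $-200$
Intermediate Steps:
$A{\left(B,J \right)} = -2$ ($A{\left(B,J \right)} = \left(-4\right) \frac{1}{2} = -2$)
$Z{\left(f \right)} = - \frac{f}{2}$ ($Z{\left(f \right)} = \frac{f}{-2} = f \left(- \frac{1}{2}\right) = - \frac{f}{2}$)
$a{\left(m \right)} = \left(-1 + m\right)^{2}$
$v{\left(N \right)} = -2$ ($v{\left(N \right)} = -3 - \left(- \frac{1}{2}\right) 2 = -3 - -1 = -3 + 1 = -2$)
$a{\left(6 \right)} 4 v{\left(1 \right)} = \left(-1 + 6\right)^{2} \cdot 4 \left(-2\right) = 5^{2} \cdot 4 \left(-2\right) = 25 \cdot 4 \left(-2\right) = 100 \left(-2\right) = -200$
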